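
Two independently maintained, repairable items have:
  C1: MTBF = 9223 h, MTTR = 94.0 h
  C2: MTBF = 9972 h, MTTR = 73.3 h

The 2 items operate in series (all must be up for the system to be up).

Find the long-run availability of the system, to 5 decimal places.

0.98269

A(C1) = MTBF/(MTBF+MTTR) = 9223/(9223+94.0) = 0.989911
A(C2) = MTBF/(MTBF+MTTR) = 9972/(9972+73.3) = 0.992703
Series availability: 0.989911 × 0.992703 = 0.98269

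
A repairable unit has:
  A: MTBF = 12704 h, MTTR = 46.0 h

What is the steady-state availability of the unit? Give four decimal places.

0.9964

A(A) = MTBF/(MTBF+MTTR) = 12704/(12704+46.0) = 0.9964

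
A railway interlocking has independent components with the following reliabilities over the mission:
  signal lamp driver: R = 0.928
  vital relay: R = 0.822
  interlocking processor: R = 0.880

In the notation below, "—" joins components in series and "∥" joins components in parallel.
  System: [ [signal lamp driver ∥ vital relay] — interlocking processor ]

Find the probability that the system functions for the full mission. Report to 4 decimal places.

0.8687

Parallel (signal lamp driver and vital relay): 1 − (1 − 0.928000)(1 − 0.822000) = 0.987184
Series ([0.987184] and interlocking processor): 0.987184 × 0.880000 = 0.8687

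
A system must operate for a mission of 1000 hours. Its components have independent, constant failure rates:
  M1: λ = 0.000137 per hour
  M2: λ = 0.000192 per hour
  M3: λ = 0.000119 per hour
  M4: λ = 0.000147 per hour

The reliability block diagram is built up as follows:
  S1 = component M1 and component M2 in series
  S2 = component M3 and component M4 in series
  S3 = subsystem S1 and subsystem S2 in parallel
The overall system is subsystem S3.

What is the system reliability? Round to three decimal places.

0.935

R(M1) = exp(−0.000137 × 1000) = 0.87197
R(M2) = exp(−0.000192 × 1000) = 0.82531
R(M3) = exp(−0.000119 × 1000) = 0.88781
R(M4) = exp(−0.000147 × 1000) = 0.86329
Series (M1 and M2): 0.87197 × 0.82531 = 0.71965
Series (M3 and M4): 0.88781 × 0.86329 = 0.76644
Parallel ([0.71965] and [0.76644]): 1 − (1 − 0.71965)(1 − 0.76644) = 0.935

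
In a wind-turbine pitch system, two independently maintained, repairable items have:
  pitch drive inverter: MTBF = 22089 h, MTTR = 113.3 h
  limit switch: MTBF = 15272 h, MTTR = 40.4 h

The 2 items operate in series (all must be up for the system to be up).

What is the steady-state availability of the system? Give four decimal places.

A(pitch drive inverter) = MTBF/(MTBF+MTTR) = 22089/(22089+113.3) = 0.994897
A(limit switch) = MTBF/(MTBF+MTTR) = 15272/(15272+40.4) = 0.997362
Series availability: 0.994897 × 0.997362 = 0.9923

0.9923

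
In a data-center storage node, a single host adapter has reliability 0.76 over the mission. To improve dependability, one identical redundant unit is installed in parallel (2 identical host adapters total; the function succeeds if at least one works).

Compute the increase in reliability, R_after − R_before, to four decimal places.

0.1824

R_before = 0.76
R_after = 1 − (1 − 0.76)^2 = 0.9424
ΔR = 0.9424 − 0.76 = 0.1824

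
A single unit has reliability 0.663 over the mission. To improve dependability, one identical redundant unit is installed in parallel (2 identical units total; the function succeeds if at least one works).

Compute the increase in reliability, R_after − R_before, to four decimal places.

R_before = 0.663
R_after = 1 − (1 − 0.663)^2 = 0.8864
ΔR = 0.8864 − 0.663 = 0.2234

0.2234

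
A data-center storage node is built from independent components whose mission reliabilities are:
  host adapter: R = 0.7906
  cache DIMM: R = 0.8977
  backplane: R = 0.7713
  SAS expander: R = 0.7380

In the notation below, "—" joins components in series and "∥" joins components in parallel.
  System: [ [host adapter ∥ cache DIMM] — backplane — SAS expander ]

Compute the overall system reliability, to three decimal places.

Parallel (host adapter and cache DIMM): 1 − (1 − 0.79060)(1 − 0.89770) = 0.97858
Series ([0.97858], backplane, and SAS expander): 0.97858 × 0.77130 × 0.73800 = 0.557

0.557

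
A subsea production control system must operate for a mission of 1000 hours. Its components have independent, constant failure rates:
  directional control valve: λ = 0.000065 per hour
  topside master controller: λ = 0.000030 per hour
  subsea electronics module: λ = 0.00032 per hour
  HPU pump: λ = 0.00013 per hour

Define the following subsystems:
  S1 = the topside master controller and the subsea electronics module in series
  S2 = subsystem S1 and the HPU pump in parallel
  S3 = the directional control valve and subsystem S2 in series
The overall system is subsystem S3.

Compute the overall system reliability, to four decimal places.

R(directional control valve) = exp(−0.000065 × 1000) = 0.937067
R(topside master controller) = exp(−0.000030 × 1000) = 0.970446
R(subsea electronics module) = exp(−0.00032 × 1000) = 0.726149
R(HPU pump) = exp(−0.00013 × 1000) = 0.878095
Series (topside master controller and subsea electronics module): 0.970446 × 0.726149 = 0.704688
Parallel ([0.704688] and HPU pump): 1 − (1 − 0.704688)(1 − 0.878095) = 0.964000
Series (directional control valve and [0.964000]): 0.937067 × 0.964000 = 0.9033

0.9033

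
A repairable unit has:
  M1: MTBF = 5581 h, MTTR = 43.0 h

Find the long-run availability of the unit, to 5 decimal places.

A(M1) = MTBF/(MTBF+MTTR) = 5581/(5581+43.0) = 0.99235

0.99235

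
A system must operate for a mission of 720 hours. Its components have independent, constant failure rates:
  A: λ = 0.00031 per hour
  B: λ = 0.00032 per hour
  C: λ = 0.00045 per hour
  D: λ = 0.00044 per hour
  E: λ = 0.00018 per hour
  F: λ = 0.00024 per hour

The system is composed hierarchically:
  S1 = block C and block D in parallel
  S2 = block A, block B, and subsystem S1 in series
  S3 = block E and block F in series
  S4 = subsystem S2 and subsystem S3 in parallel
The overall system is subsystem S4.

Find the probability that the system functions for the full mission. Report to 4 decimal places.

R(A) = exp(−0.00031 × 720) = 0.799955
R(B) = exp(−0.00032 × 720) = 0.794216
R(C) = exp(−0.00045 × 720) = 0.723250
R(D) = exp(−0.00044 × 720) = 0.728476
R(E) = exp(−0.00018 × 720) = 0.878447
R(F) = exp(−0.00024 × 720) = 0.841306
Parallel (C and D): 1 − (1 − 0.723250)(1 − 0.728476) = 0.924856
Series (A, B, and [0.924856]): 0.799955 × 0.794216 × 0.924856 = 0.587595
Series (E and F): 0.878447 × 0.841306 = 0.739043
Parallel ([0.587595] and [0.739043]): 1 − (1 − 0.587595)(1 − 0.739043) = 0.8924

0.8924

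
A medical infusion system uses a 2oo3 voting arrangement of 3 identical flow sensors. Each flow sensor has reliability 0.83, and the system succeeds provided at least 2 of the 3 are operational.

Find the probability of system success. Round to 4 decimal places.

0.9231

R = Σ_{i=2}^{3} C(3,i) p^i (1−p)^{3−i} with p = 0.83
C(3,2)·0.83^2·0.17^1 = 0.351339
C(3,3)·0.83^3·0.17^0 = 0.571787
Sum = 0.9231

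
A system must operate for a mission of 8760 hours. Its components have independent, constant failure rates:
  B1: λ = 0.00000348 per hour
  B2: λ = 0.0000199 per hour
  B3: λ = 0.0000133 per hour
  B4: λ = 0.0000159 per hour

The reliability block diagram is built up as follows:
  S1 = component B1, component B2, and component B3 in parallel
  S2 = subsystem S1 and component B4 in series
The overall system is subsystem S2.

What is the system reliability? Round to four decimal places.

R(B1) = exp(−0.00000348 × 8760) = 0.969975
R(B2) = exp(−0.0000199 × 8760) = 0.840025
R(B3) = exp(−0.0000133 × 8760) = 0.890023
R(B4) = exp(−0.0000159 × 8760) = 0.869981
Parallel (B1, B2, and B3): 1 − (1 − 0.969975)(1 − 0.840025)(1 − 0.890023) = 0.999472
Series ([0.999472] and B4): 0.999472 × 0.869981 = 0.8695

0.8695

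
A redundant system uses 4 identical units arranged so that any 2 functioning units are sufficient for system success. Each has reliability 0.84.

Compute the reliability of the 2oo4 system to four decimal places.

R = Σ_{i=2}^{4} C(4,i) p^i (1−p)^{4−i} with p = 0.84
C(4,2)·0.84^2·0.16^2 = 0.108380
C(4,3)·0.84^3·0.16^1 = 0.379331
C(4,4)·0.84^4·0.16^0 = 0.497871
Sum = 0.9856

0.9856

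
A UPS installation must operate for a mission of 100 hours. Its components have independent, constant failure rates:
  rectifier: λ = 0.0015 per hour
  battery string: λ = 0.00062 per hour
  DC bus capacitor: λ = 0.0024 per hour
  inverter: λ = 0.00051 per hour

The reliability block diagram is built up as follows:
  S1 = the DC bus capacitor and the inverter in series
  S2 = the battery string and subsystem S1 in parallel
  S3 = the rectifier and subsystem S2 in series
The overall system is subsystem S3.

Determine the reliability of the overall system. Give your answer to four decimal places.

0.8476

R(rectifier) = exp(−0.0015 × 100) = 0.860708
R(battery string) = exp(−0.00062 × 100) = 0.939883
R(DC bus capacitor) = exp(−0.0024 × 100) = 0.786628
R(inverter) = exp(−0.00051 × 100) = 0.950279
Series (DC bus capacitor and inverter): 0.786628 × 0.950279 = 0.747516
Parallel (battery string and [0.747516]): 1 − (1 − 0.939883)(1 − 0.747516) = 0.984821
Series (rectifier and [0.984821]): 0.860708 × 0.984821 = 0.8476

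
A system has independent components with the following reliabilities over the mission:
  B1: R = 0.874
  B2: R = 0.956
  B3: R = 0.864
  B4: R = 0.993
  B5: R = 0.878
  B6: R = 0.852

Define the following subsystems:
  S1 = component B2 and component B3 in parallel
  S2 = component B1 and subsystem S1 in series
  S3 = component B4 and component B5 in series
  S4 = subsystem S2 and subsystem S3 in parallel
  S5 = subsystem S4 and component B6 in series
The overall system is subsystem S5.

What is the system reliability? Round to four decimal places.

Parallel (B2 and B3): 1 − (1 − 0.956000)(1 − 0.864000) = 0.994016
Series (B1 and [0.994016]): 0.874000 × 0.994016 = 0.868770
Series (B4 and B5): 0.993000 × 0.878000 = 0.871854
Parallel ([0.868770] and [0.871854]): 1 − (1 − 0.868770)(1 − 0.871854) = 0.983183
Series ([0.983183] and B6): 0.983183 × 0.852000 = 0.8377

0.8377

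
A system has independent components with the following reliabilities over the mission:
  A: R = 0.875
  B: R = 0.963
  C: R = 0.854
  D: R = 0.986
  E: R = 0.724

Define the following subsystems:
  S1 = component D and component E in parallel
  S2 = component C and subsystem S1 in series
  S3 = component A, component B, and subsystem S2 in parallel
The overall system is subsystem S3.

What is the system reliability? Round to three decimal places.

Parallel (D and E): 1 − (1 − 0.98600)(1 − 0.72400) = 0.99614
Series (C and [0.99614]): 0.85400 × 0.99614 = 0.85070
Parallel (A, B, and [0.85070]): 1 − (1 − 0.87500)(1 − 0.96300)(1 − 0.85070) = 0.999

0.999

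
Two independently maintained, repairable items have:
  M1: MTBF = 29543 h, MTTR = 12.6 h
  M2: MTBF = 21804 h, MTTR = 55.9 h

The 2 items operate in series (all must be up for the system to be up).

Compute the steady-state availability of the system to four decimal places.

0.9970

A(M1) = MTBF/(MTBF+MTTR) = 29543/(29543+12.6) = 0.999574
A(M2) = MTBF/(MTBF+MTTR) = 21804/(21804+55.9) = 0.997443
Series availability: 0.999574 × 0.997443 = 0.9970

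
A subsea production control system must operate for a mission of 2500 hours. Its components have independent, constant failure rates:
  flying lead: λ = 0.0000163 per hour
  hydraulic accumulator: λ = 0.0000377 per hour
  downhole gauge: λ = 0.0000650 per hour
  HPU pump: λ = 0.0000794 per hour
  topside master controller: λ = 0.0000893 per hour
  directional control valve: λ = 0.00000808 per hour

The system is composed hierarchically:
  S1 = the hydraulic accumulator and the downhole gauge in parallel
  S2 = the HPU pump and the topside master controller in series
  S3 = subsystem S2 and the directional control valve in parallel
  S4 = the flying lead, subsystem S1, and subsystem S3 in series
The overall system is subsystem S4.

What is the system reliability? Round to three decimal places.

0.941

R(flying lead) = exp(−0.0000163 × 2500) = 0.96007
R(hydraulic accumulator) = exp(−0.0000377 × 2500) = 0.91006
R(downhole gauge) = exp(−0.0000650 × 2500) = 0.85002
R(HPU pump) = exp(−0.0000794 × 2500) = 0.81996
R(topside master controller) = exp(−0.0000893 × 2500) = 0.79991
R(directional control valve) = exp(−0.00000808 × 2500) = 0.98000
Parallel (hydraulic accumulator and downhole gauge): 1 − (1 − 0.91006)(1 − 0.85002) = 0.98651
Series (HPU pump and topside master controller): 0.81996 × 0.79991 = 0.65589
Parallel ([0.65589] and directional control valve): 1 − (1 − 0.65589)(1 − 0.98000) = 0.99312
Series (flying lead, [0.98651], and [0.99312]): 0.96007 × 0.98651 × 0.99312 = 0.941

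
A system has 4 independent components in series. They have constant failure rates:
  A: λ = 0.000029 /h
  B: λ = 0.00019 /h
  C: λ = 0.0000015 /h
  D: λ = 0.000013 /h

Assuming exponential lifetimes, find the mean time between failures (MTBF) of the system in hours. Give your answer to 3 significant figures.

Series of exponential components: λ_sys = Σ λ_i
λ_sys = 0.000029 + 0.00019 + 0.0000015 + 0.000013 = 2.3350e-04 /h
MTBF = 1 / λ_sys = 4280 h

4280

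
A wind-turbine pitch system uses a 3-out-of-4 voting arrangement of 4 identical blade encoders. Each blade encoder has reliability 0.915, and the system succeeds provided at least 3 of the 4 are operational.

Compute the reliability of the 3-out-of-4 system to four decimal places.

0.9614

R = Σ_{i=3}^{4} C(4,i) p^i (1−p)^{4−i} with p = 0.915
C(4,3)·0.915^3·0.085^1 = 0.260461
C(4,4)·0.915^4·0.085^0 = 0.700946
Sum = 0.9614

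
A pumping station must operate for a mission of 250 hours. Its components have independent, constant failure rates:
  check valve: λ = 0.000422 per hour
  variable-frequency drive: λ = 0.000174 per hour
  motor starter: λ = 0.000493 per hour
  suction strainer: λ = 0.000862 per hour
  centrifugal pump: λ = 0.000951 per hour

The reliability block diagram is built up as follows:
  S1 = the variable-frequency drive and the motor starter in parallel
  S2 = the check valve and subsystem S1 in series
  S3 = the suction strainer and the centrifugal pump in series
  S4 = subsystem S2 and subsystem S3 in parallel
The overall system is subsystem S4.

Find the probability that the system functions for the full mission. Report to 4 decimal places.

0.9619

R(check valve) = exp(−0.000422 × 250) = 0.899874
R(variable-frequency drive) = exp(−0.000174 × 250) = 0.957433
R(motor starter) = exp(−0.000493 × 250) = 0.884043
R(suction strainer) = exp(−0.000862 × 250) = 0.806138
R(centrifugal pump) = exp(−0.000951 × 250) = 0.788400
Parallel (variable-frequency drive and motor starter): 1 − (1 − 0.957433)(1 − 0.884043) = 0.995064
Series (check valve and [0.995064]): 0.899874 × 0.995064 = 0.895432
Series (suction strainer and centrifugal pump): 0.806138 × 0.788400 = 0.635559
Parallel ([0.895432] and [0.635559]): 1 − (1 − 0.895432)(1 − 0.635559) = 0.9619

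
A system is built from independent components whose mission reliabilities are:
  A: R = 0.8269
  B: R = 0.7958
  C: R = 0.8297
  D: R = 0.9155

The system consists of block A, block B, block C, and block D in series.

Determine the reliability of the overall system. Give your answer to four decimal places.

Series (A, B, C, and D): 0.826900 × 0.795800 × 0.829700 × 0.915500 = 0.4998

0.4998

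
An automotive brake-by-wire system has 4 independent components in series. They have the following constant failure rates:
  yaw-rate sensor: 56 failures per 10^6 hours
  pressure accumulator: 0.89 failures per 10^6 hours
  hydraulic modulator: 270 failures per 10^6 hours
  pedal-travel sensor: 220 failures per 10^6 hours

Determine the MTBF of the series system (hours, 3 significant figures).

1830

Series of exponential components: λ_sys = Σ λ_i
λ_sys = 0.000056 + 0.00000089 + 0.00027 + 0.00022 = 5.4689e-04 /h
MTBF = 1 / λ_sys = 1830 h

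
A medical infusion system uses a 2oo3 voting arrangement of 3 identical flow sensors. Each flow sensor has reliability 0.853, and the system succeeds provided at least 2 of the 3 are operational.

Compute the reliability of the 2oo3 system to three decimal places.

R = Σ_{i=2}^{3} C(3,i) p^i (1−p)^{3−i} with p = 0.853
C(3,2)·0.853^2·0.147^1 = 0.32088
C(3,3)·0.853^3·0.147^0 = 0.62065
Sum = 0.942

0.942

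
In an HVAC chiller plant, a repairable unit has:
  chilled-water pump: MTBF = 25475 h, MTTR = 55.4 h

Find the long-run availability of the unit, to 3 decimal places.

A(chilled-water pump) = MTBF/(MTBF+MTTR) = 25475/(25475+55.4) = 0.998

0.998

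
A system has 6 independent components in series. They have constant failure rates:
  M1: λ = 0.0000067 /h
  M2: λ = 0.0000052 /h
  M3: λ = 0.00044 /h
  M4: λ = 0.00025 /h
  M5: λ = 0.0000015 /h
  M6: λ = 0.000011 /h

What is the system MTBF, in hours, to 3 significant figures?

1400

Series of exponential components: λ_sys = Σ λ_i
λ_sys = 0.0000067 + 0.0000052 + 0.00044 + 0.00025 + 0.0000015 + 0.000011 = 7.1440e-04 /h
MTBF = 1 / λ_sys = 1400 h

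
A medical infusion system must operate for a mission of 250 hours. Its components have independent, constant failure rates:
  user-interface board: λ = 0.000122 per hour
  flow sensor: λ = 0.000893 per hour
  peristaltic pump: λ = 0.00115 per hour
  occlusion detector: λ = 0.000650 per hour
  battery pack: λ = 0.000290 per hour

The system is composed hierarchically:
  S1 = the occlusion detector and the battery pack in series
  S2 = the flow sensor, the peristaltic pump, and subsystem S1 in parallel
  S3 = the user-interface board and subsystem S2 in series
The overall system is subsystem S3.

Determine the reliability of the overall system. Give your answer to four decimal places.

0.9598

R(user-interface board) = exp(−0.000122 × 250) = 0.969960
R(flow sensor) = exp(−0.000893 × 250) = 0.799915
R(peristaltic pump) = exp(−0.00115 × 250) = 0.750137
R(occlusion detector) = exp(−0.000650 × 250) = 0.850016
R(battery pack) = exp(−0.000290 × 250) = 0.930066
Series (occlusion detector and battery pack): 0.850016 × 0.930066 = 0.790571
Parallel (flow sensor, peristaltic pump, and [0.790571]): 1 − (1 − 0.799915)(1 − 0.750137)(1 − 0.790571) = 0.989530
Series (user-interface board and [0.989530]): 0.969960 × 0.989530 = 0.9598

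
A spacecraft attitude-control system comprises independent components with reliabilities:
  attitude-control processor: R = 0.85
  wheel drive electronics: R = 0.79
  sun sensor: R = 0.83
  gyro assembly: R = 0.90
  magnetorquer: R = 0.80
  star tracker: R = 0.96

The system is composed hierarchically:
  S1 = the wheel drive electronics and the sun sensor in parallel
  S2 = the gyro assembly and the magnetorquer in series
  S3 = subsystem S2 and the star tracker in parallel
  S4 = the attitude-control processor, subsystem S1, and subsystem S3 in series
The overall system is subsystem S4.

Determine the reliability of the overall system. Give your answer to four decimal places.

Parallel (wheel drive electronics and sun sensor): 1 − (1 − 0.790000)(1 − 0.830000) = 0.964300
Series (gyro assembly and magnetorquer): 0.900000 × 0.800000 = 0.720000
Parallel ([0.720000] and star tracker): 1 − (1 − 0.720000)(1 − 0.960000) = 0.988800
Series (attitude-control processor, [0.964300], and [0.988800]): 0.850000 × 0.964300 × 0.988800 = 0.8105

0.8105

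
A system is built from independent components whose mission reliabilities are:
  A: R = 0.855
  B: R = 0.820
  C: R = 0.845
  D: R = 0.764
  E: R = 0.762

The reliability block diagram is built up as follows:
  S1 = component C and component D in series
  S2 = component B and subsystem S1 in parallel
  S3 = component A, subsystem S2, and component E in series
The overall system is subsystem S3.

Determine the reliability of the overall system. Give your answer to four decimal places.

Series (C and D): 0.845000 × 0.764000 = 0.645580
Parallel (B and [0.645580]): 1 − (1 − 0.820000)(1 − 0.645580) = 0.936204
Series (A, [0.936204], and E): 0.855000 × 0.936204 × 0.762000 = 0.6099

0.6099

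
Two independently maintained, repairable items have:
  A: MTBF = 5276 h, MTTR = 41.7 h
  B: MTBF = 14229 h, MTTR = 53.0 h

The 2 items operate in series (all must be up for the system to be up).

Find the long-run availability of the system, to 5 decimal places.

A(A) = MTBF/(MTBF+MTTR) = 5276/(5276+41.7) = 0.992158
A(B) = MTBF/(MTBF+MTTR) = 14229/(14229+53.0) = 0.996289
Series availability: 0.992158 × 0.996289 = 0.98848

0.98848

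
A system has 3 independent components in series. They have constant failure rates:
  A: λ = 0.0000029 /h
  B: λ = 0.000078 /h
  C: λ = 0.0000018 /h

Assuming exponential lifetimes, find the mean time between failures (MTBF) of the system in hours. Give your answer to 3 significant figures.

12100

Series of exponential components: λ_sys = Σ λ_i
λ_sys = 0.0000029 + 0.000078 + 0.0000018 = 8.2700e-05 /h
MTBF = 1 / λ_sys = 12100 h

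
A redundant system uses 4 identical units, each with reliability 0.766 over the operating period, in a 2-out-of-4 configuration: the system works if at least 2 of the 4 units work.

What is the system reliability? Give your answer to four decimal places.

R = Σ_{i=2}^{4} C(4,i) p^i (1−p)^{4−i} with p = 0.766
C(4,2)·0.766^2·0.234^2 = 0.192770
C(4,3)·0.766^3·0.234^1 = 0.420690
C(4,4)·0.766^4·0.234^0 = 0.344283
Sum = 0.9577

0.9577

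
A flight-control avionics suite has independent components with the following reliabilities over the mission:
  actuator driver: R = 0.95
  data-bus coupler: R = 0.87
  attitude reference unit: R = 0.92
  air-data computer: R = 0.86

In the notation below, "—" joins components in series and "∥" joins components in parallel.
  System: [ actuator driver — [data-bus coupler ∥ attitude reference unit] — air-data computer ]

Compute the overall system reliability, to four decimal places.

Parallel (data-bus coupler and attitude reference unit): 1 − (1 − 0.870000)(1 − 0.920000) = 0.989600
Series (actuator driver, [0.989600], and air-data computer): 0.950000 × 0.989600 × 0.860000 = 0.8085

0.8085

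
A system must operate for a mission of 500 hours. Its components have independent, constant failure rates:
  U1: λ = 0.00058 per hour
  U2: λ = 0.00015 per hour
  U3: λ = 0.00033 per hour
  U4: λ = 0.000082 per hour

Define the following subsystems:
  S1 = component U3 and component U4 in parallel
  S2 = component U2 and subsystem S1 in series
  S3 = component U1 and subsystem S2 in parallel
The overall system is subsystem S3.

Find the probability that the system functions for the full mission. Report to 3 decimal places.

0.980

R(U1) = exp(−0.00058 × 500) = 0.74826
R(U2) = exp(−0.00015 × 500) = 0.92774
R(U3) = exp(−0.00033 × 500) = 0.84789
R(U4) = exp(−0.000082 × 500) = 0.95983
Parallel (U3 and U4): 1 − (1 − 0.84789)(1 − 0.95983) = 0.99389
Series (U2 and [0.99389]): 0.92774 × 0.99389 = 0.92207
Parallel (U1 and [0.92207]): 1 − (1 − 0.74826)(1 − 0.92207) = 0.980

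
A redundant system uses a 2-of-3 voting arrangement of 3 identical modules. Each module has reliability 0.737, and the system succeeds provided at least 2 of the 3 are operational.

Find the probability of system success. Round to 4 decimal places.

0.8289

R = Σ_{i=2}^{3} C(3,i) p^i (1−p)^{3−i} with p = 0.737
C(3,2)·0.737^2·0.263^1 = 0.428560
C(3,3)·0.737^3·0.263^0 = 0.400316
Sum = 0.8289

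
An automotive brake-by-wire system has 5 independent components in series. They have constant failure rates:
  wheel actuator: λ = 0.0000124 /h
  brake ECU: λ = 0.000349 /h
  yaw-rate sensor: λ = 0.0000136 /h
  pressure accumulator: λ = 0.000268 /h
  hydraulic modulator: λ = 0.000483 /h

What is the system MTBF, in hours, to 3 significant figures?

888

Series of exponential components: λ_sys = Σ λ_i
λ_sys = 0.0000124 + 0.000349 + 0.0000136 + 0.000268 + 0.000483 = 1.1260e-03 /h
MTBF = 1 / λ_sys = 888 h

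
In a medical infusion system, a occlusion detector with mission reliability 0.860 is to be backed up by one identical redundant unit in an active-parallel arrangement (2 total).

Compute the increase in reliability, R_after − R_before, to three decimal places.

0.120

R_before = 0.860
R_after = 1 − (1 − 0.860)^2 = 0.980
ΔR = 0.980 − 0.860 = 0.120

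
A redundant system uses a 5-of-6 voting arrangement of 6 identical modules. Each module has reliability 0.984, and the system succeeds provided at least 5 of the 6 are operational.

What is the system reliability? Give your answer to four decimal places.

0.9963

R = Σ_{i=5}^{6} C(6,i) p^i (1−p)^{6−i} with p = 0.984
C(6,5)·0.984^5·0.016^1 = 0.088562
C(6,6)·0.984^6·0.016^0 = 0.907759
Sum = 0.9963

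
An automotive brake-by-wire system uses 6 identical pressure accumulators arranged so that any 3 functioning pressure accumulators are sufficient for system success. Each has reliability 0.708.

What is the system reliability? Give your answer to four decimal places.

0.9357

R = Σ_{i=3}^{6} C(6,i) p^i (1−p)^{6−i} with p = 0.708
C(6,3)·0.708^3·0.292^3 = 0.176717
C(6,4)·0.708^4·0.292^2 = 0.321359
C(6,5)·0.708^5·0.292^1 = 0.311674
C(6,6)·0.708^6·0.292^0 = 0.125950
Sum = 0.9357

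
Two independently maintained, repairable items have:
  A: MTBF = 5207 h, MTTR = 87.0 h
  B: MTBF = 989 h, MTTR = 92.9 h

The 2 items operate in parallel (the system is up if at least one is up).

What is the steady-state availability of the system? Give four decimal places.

0.9986

A(A) = MTBF/(MTBF+MTTR) = 5207/(5207+87.0) = 0.983566
A(B) = MTBF/(MTBF+MTTR) = 989/(989+92.9) = 0.914133
Parallel availability: 1 − (1 − 0.983566)(1 − 0.914133) = 0.9986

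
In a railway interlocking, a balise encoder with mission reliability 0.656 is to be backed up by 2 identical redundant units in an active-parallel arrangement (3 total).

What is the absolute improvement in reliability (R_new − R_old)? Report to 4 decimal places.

R_before = 0.656
R_after = 1 − (1 − 0.656)^3 = 0.9593
ΔR = 0.9593 − 0.656 = 0.3033

0.3033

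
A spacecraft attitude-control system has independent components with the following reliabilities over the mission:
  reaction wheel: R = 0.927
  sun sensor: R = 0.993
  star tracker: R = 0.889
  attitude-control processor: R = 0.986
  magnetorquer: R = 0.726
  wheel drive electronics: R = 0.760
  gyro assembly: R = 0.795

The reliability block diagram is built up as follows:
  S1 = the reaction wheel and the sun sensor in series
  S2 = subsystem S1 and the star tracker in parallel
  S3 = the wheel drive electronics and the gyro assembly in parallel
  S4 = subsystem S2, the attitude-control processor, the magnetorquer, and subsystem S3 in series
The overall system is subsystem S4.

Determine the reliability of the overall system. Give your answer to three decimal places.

Series (reaction wheel and sun sensor): 0.92700 × 0.99300 = 0.92051
Parallel ([0.92051] and star tracker): 1 − (1 − 0.92051)(1 − 0.88900) = 0.99118
Parallel (wheel drive electronics and gyro assembly): 1 − (1 − 0.76000)(1 − 0.79500) = 0.95080
Series ([0.99118], attitude-control processor, magnetorquer, and [0.95080]): 0.99118 × 0.98600 × 0.72600 × 0.95080 = 0.675

0.675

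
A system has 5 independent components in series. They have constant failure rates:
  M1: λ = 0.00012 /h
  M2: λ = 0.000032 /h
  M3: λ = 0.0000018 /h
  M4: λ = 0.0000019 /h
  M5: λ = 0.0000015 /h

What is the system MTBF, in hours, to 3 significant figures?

Series of exponential components: λ_sys = Σ λ_i
λ_sys = 0.00012 + 0.000032 + 0.0000018 + 0.0000019 + 0.0000015 = 1.5720e-04 /h
MTBF = 1 / λ_sys = 6360 h

6360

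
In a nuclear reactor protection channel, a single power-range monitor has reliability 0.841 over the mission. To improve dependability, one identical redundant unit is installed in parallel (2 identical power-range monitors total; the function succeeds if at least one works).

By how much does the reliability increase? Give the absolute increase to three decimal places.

R_before = 0.841
R_after = 1 − (1 − 0.841)^2 = 0.975
ΔR = 0.975 − 0.841 = 0.134

0.134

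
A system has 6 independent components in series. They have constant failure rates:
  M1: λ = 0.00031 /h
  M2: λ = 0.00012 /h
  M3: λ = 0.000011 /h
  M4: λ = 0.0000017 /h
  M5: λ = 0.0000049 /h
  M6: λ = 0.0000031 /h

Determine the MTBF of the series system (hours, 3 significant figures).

Series of exponential components: λ_sys = Σ λ_i
λ_sys = 0.00031 + 0.00012 + 0.000011 + 0.0000017 + 0.0000049 + 0.0000031 = 4.5070e-04 /h
MTBF = 1 / λ_sys = 2220 h

2220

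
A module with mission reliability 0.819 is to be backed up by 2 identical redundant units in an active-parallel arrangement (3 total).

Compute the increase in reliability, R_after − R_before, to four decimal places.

R_before = 0.819
R_after = 1 − (1 − 0.819)^3 = 0.9941
ΔR = 0.9941 − 0.819 = 0.1751

0.1751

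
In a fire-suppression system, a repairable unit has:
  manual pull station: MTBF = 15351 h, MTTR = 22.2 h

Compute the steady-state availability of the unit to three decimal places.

A(manual pull station) = MTBF/(MTBF+MTTR) = 15351/(15351+22.2) = 0.999

0.999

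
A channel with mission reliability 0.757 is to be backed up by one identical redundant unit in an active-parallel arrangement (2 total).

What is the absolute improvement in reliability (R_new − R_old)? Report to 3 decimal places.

R_before = 0.757
R_after = 1 − (1 − 0.757)^2 = 0.941
ΔR = 0.941 − 0.757 = 0.184

0.184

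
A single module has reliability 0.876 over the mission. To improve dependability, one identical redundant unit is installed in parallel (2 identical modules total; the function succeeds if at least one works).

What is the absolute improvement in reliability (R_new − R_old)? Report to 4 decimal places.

0.1086

R_before = 0.876
R_after = 1 − (1 − 0.876)^2 = 0.9846
ΔR = 0.9846 − 0.876 = 0.1086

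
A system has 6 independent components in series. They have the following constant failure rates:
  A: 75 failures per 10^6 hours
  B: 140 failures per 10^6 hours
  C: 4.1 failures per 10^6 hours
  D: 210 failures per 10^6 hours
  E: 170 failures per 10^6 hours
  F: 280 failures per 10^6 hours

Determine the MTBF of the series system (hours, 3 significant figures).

Series of exponential components: λ_sys = Σ λ_i
λ_sys = 0.000075 + 0.00014 + 0.0000041 + 0.00021 + 0.00017 + 0.00028 = 8.7910e-04 /h
MTBF = 1 / λ_sys = 1140 h

1140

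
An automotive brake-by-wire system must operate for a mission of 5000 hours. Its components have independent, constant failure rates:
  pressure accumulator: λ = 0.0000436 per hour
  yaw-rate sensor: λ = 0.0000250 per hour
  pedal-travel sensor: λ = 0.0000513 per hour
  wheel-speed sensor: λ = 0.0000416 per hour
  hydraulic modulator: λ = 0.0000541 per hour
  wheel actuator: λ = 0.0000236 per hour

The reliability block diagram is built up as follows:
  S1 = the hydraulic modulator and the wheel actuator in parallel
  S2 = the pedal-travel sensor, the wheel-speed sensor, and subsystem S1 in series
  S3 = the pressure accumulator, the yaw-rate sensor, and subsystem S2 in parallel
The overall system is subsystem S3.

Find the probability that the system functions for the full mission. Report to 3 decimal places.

0.991

R(pressure accumulator) = exp(−0.0000436 × 5000) = 0.80413
R(yaw-rate sensor) = exp(−0.0000250 × 5000) = 0.88250
R(pedal-travel sensor) = exp(−0.0000513 × 5000) = 0.77375
R(wheel-speed sensor) = exp(−0.0000416 × 5000) = 0.81221
R(hydraulic modulator) = exp(−0.0000541 × 5000) = 0.76300
R(wheel actuator) = exp(−0.0000236 × 5000) = 0.88870
Parallel (hydraulic modulator and wheel actuator): 1 − (1 − 0.76300)(1 − 0.88870) = 0.97362
Series (pedal-travel sensor, wheel-speed sensor, and [0.97362]): 0.77375 × 0.81221 × 0.97362 = 0.61187
Parallel (pressure accumulator, yaw-rate sensor, and [0.61187]): 1 − (1 − 0.80413)(1 − 0.88250)(1 − 0.61187) = 0.991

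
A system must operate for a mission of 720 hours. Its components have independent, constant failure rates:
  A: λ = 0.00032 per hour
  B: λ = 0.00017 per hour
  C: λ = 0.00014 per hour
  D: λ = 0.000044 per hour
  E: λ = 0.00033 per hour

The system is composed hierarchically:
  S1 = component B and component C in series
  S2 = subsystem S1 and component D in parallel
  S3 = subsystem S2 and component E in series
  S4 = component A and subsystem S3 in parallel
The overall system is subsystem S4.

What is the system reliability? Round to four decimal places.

0.9555

R(A) = exp(−0.00032 × 720) = 0.794216
R(B) = exp(−0.00017 × 720) = 0.884794
R(C) = exp(−0.00014 × 720) = 0.904114
R(D) = exp(−0.000044 × 720) = 0.968817
R(E) = exp(−0.00033 × 720) = 0.788518
Series (B and C): 0.884794 × 0.904114 = 0.799955
Parallel ([0.799955] and D): 1 − (1 − 0.799955)(1 − 0.968817) = 0.993762
Series ([0.993762] and E): 0.993762 × 0.788518 = 0.783599
Parallel (A and [0.783599]): 1 − (1 − 0.794216)(1 − 0.783599) = 0.9555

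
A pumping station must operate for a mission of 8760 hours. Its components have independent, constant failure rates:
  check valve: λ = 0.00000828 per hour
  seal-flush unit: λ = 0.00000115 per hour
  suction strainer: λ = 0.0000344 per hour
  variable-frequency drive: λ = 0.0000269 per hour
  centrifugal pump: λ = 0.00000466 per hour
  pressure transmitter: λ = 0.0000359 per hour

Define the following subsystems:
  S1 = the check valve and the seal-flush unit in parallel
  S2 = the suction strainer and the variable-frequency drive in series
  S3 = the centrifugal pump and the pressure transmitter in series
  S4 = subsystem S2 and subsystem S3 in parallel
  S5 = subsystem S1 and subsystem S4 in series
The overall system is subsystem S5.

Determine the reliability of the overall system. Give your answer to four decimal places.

0.8751

R(check valve) = exp(−0.00000828 × 8760) = 0.930035
R(seal-flush unit) = exp(−0.00000115 × 8760) = 0.989977
R(suction strainer) = exp(−0.0000344 × 8760) = 0.739823
R(variable-frequency drive) = exp(−0.0000269 × 8760) = 0.790062
R(centrifugal pump) = exp(−0.00000466 × 8760) = 0.960000
R(pressure transmitter) = exp(−0.0000359 × 8760) = 0.730166
Parallel (check valve and seal-flush unit): 1 − (1 − 0.930035)(1 − 0.989977) = 0.999299
Series (suction strainer and variable-frequency drive): 0.739823 × 0.790062 = 0.584506
Series (centrifugal pump and pressure transmitter): 0.960000 × 0.730166 = 0.700959
Parallel ([0.584506] and [0.700959]): 1 − (1 − 0.584506)(1 − 0.700959) = 0.875750
Series ([0.999299] and [0.875750]): 0.999299 × 0.875750 = 0.8751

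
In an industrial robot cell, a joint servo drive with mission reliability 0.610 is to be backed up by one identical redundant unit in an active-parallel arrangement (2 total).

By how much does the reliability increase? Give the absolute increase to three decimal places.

0.238

R_before = 0.610
R_after = 1 − (1 − 0.610)^2 = 0.848
ΔR = 0.848 − 0.610 = 0.238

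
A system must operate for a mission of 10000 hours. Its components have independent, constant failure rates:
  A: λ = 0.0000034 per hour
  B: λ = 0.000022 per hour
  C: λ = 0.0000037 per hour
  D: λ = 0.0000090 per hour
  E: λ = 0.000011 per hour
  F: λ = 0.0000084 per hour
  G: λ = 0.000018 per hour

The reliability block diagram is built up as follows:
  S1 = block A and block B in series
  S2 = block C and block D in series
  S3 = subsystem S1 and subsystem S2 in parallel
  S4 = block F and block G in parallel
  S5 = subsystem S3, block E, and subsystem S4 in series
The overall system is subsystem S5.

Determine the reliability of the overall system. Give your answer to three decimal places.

R(A) = exp(−0.0000034 × 10000) = 0.96657
R(B) = exp(−0.000022 × 10000) = 0.80252
R(C) = exp(−0.0000037 × 10000) = 0.96368
R(D) = exp(−0.0000090 × 10000) = 0.91393
R(E) = exp(−0.000011 × 10000) = 0.89583
R(F) = exp(−0.0000084 × 10000) = 0.91943
R(G) = exp(−0.000018 × 10000) = 0.83527
Series (A and B): 0.96657 × 0.80252 = 0.77569
Series (C and D): 0.96368 × 0.91393 = 0.88074
Parallel ([0.77569] and [0.88074]): 1 − (1 − 0.77569)(1 − 0.88074) = 0.97325
Parallel (F and G): 1 − (1 − 0.91943)(1 − 0.83527) = 0.98673
Series ([0.97325], E, and [0.98673]): 0.97325 × 0.89583 × 0.98673 = 0.860

0.860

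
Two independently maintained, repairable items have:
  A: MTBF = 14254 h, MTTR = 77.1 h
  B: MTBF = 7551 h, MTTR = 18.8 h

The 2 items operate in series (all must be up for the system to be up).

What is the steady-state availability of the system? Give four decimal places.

0.9921

A(A) = MTBF/(MTBF+MTTR) = 14254/(14254+77.1) = 0.994620
A(B) = MTBF/(MTBF+MTTR) = 7551/(7551+18.8) = 0.997516
Series availability: 0.994620 × 0.997516 = 0.9921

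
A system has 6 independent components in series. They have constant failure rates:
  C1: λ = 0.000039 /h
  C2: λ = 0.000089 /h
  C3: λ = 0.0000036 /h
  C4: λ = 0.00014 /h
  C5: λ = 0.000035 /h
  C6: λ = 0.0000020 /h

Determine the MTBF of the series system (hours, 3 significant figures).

Series of exponential components: λ_sys = Σ λ_i
λ_sys = 0.000039 + 0.000089 + 0.0000036 + 0.00014 + 0.000035 + 0.0000020 = 3.0860e-04 /h
MTBF = 1 / λ_sys = 3240 h

3240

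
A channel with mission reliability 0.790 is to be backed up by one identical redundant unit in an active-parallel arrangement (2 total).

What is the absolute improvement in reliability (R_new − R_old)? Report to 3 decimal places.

R_before = 0.790
R_after = 1 − (1 − 0.790)^2 = 0.956
ΔR = 0.956 − 0.790 = 0.166

0.166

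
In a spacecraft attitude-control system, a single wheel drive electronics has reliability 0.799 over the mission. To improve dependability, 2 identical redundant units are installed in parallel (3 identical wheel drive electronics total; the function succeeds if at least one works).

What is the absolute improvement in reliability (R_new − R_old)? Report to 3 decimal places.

0.193

R_before = 0.799
R_after = 1 − (1 − 0.799)^3 = 0.992
ΔR = 0.992 − 0.799 = 0.193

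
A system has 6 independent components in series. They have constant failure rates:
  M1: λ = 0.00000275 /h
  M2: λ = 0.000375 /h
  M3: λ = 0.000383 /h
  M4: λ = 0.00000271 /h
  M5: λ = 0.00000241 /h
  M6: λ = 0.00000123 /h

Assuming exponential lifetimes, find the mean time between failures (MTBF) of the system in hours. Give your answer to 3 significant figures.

1300

Series of exponential components: λ_sys = Σ λ_i
λ_sys = 0.00000275 + 0.000375 + 0.000383 + 0.00000271 + 0.00000241 + 0.00000123 = 7.6710e-04 /h
MTBF = 1 / λ_sys = 1300 h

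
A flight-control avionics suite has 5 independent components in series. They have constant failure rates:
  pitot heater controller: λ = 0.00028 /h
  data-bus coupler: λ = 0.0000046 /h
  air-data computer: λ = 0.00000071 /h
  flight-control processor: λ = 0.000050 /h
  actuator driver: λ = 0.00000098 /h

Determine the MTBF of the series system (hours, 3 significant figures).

Series of exponential components: λ_sys = Σ λ_i
λ_sys = 0.00028 + 0.0000046 + 0.00000071 + 0.000050 + 0.00000098 = 3.3629e-04 /h
MTBF = 1 / λ_sys = 2970 h

2970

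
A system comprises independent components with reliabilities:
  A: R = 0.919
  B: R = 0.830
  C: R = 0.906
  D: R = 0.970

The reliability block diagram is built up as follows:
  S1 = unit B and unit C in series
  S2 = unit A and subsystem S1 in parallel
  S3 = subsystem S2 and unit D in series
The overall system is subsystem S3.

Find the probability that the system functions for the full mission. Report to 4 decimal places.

Series (B and C): 0.830000 × 0.906000 = 0.751980
Parallel (A and [0.751980]): 1 − (1 − 0.919000)(1 − 0.751980) = 0.979910
Series ([0.979910] and D): 0.979910 × 0.970000 = 0.9505

0.9505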